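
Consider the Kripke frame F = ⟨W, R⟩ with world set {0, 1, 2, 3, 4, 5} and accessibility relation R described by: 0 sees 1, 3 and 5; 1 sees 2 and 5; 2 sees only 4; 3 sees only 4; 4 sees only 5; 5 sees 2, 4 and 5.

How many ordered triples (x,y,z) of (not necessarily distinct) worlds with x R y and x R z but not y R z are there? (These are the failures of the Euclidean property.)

Enumerating: (0,1,1), (0,1,3), (0,3,1), (0,3,3), (0,3,5), (0,5,1), (0,5,3), (1,2,2), (1,2,5), (2,4,4), (3,4,4), (5,2,2), (5,2,5), (5,4,2), (5,4,4).

15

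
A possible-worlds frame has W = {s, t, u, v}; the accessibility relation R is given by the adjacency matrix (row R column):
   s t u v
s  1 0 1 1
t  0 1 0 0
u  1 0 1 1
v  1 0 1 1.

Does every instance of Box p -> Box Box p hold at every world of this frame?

Yes

By correspondence theory, 4 is valid on a frame iff R is transitive.
Transitive: yes — every two-step R-path is closed by a direct edge.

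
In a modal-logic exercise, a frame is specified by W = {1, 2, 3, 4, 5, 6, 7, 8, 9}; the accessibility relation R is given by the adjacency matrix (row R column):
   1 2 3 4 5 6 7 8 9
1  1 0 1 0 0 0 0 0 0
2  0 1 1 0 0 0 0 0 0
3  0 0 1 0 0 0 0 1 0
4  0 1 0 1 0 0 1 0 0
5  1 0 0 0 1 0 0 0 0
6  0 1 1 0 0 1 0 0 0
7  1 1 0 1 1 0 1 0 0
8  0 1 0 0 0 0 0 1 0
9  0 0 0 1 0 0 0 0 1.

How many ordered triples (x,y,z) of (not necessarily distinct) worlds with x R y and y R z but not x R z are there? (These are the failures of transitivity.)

Enumerating: (1,3,8), (2,3,8), (3,8,2), (4,2,3), (4,7,1), (4,7,5), (5,1,3), (6,3,8), (7,1,3), (7,2,3), (8,2,3), (9,4,2), (9,4,7).

13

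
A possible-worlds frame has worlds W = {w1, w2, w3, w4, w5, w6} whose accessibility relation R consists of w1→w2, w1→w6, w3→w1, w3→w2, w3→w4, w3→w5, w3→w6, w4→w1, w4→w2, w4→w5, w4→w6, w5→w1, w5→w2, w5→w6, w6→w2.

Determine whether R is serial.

Serial: no — w2 has no R-successor.

No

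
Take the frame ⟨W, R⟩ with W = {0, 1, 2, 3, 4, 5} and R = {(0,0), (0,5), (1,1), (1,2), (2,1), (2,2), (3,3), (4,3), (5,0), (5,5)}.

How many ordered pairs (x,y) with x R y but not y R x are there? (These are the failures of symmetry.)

1

Enumerating: (4,3).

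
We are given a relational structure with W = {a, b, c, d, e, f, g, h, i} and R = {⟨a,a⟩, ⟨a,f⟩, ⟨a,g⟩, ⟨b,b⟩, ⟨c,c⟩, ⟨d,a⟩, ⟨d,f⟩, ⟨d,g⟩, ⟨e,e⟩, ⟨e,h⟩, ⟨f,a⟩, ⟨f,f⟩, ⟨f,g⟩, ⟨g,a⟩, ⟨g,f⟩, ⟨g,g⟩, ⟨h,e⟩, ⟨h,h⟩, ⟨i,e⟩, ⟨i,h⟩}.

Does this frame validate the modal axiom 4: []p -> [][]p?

Axiom 4 corresponds to the accessibility relation being transitive.
Transitive: yes — every two-step R-path is closed by a direct edge.

Yes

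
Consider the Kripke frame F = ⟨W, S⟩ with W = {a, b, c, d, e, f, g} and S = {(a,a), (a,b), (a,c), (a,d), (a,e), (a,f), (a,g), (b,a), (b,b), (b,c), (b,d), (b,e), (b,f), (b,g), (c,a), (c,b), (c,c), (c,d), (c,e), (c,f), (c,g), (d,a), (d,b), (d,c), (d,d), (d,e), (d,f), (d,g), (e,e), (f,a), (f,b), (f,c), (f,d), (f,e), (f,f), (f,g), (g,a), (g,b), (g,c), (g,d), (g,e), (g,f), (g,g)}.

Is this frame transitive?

Transitive: yes — every two-step S-path is closed by a direct edge.

Yes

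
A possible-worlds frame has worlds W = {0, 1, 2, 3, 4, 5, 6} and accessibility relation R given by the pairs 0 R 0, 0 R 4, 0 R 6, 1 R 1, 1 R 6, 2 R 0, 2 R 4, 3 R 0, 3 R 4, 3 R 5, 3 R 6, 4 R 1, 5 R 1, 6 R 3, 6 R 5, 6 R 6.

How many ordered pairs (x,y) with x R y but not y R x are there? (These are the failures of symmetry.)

11

Enumerating: (0,4), (0,6), (1,6), (2,0), (2,4), (3,0), (3,4), (3,5), (4,1), (5,1), (6,5).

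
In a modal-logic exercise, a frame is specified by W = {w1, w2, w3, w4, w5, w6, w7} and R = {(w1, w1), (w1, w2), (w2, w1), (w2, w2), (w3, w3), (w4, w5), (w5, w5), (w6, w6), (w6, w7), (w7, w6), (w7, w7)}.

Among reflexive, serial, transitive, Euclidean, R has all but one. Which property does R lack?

reflexive

Reflexive: no — w4 is not related to itself.
Serial: yes — every world has a successor (e.g. w1 R w1).
Transitive: yes — every two-step R-path is closed by a direct edge.
Euclidean: yes — any two successors of a common world are R-related.
Only reflexive fails.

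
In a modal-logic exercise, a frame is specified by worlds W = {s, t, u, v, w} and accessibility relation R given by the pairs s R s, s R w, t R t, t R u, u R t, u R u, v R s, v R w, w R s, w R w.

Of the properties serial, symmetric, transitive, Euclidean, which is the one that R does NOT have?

symmetric

Serial: yes — every world has a successor (e.g. s R s).
Symmetric: no — v R s but not s R v.
Transitive: yes — every two-step R-path is closed by a direct edge.
Euclidean: yes — any two successors of a common world are R-related.
Only symmetric fails.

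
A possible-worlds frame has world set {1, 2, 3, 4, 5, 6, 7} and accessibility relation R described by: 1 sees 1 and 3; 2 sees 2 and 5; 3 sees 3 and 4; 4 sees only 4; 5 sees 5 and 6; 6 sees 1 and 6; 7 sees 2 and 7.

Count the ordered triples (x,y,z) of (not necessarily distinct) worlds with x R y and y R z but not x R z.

Enumerating: (1,3,4), (2,5,6), (5,6,1), (6,1,3), (7,2,5).

5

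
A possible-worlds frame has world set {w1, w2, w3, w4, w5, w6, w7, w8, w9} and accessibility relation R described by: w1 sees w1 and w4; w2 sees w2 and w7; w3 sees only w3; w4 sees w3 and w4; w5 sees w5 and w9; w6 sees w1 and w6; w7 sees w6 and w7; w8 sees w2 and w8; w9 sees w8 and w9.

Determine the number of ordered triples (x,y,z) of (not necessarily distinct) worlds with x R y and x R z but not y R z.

Enumerating: (w1,w4,w1), (w2,w7,w2), (w4,w3,w4), (w5,w9,w5), (w6,w1,w6), (w7,w6,w7), (w8,w2,w8), (w9,w8,w9).

8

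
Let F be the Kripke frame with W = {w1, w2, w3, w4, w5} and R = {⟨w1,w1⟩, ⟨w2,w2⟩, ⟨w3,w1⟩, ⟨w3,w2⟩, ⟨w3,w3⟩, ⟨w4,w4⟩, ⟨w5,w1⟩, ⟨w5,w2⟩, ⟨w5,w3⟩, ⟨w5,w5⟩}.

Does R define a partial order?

Reflexive: yes — every world is R-related to itself.
Transitive: yes — every two-step R-path is closed by a direct edge.
Antisymmetric: yes — no distinct pair is related both ways.
So R is a partial order.

Yes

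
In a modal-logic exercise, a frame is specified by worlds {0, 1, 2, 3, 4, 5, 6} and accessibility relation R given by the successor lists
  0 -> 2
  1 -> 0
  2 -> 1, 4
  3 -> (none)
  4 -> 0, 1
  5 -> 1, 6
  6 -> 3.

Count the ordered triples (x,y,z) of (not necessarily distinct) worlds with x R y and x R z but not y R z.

Enumerating: (0,2,2), (1,0,0), (2,1,1), (2,1,4), (2,4,4), (4,0,0), (4,0,1), (4,1,1), (5,1,1), (5,1,6), (5,6,1), (5,6,6), (6,3,3).

13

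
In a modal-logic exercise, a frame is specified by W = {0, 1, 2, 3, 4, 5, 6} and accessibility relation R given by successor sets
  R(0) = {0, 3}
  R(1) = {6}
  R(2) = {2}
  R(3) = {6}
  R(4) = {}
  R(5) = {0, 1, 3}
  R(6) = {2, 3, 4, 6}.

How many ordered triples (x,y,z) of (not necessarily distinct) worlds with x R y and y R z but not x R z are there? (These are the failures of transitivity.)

9

Enumerating: (0,3,6), (1,6,2), (1,6,3), (1,6,4), (3,6,2), (3,6,3), (3,6,4), (5,1,6), (5,3,6).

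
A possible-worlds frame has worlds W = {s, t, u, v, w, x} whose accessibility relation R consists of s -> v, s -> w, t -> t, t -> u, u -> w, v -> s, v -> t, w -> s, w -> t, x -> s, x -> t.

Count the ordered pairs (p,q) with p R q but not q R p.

6

Enumerating: (t,u), (u,w), (v,t), (w,t), (x,s), (x,t).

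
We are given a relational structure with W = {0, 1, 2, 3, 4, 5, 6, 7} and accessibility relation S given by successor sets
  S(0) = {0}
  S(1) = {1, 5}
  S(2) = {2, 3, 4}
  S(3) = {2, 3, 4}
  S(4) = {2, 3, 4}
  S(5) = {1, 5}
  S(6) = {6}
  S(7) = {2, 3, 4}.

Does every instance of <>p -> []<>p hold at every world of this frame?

Yes

By correspondence theory, 5 is valid on a frame iff S is Euclidean.
Euclidean: yes — any two successors of a common world are S-related.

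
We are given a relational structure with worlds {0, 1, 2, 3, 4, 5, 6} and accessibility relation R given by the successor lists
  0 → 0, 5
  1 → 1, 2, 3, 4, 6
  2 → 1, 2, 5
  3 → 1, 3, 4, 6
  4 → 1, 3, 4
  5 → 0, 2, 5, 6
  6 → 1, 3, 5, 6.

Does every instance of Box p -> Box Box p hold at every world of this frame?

The schema 4 characterises exactly the transitive frames.
Transitive: no — 0 R 5 and 5 R 2, but not 0 R 2.

No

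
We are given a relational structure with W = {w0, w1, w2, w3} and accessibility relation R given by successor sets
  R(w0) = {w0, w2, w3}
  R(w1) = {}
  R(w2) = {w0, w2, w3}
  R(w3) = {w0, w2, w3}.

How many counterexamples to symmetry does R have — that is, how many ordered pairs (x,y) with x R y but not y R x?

R is symmetric; there are no such tuples.

0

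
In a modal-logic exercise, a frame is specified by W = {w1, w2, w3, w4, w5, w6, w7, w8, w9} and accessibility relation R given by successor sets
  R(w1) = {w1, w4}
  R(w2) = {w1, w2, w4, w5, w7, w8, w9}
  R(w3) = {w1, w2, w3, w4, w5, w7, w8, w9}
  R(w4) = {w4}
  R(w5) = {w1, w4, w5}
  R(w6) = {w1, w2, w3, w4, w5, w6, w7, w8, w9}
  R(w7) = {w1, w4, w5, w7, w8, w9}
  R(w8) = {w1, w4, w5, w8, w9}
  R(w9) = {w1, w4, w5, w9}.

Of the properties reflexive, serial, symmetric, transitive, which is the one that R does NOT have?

symmetric

Reflexive: yes — every world is R-related to itself.
Serial: yes — every world has a successor (e.g. w1 R w1).
Symmetric: no — w1 R w4 but not w4 R w1.
Transitive: yes — every two-step R-path is closed by a direct edge.
Only symmetric fails.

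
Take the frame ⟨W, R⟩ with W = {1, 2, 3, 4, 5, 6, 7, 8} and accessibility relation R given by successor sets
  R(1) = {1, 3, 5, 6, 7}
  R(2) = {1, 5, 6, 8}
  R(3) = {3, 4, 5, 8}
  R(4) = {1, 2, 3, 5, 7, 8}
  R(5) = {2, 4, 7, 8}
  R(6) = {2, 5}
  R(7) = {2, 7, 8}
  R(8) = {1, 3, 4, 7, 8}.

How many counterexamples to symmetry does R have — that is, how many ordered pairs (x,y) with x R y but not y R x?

15

Enumerating: (1,3), (1,5), (1,6), (1,7), (2,1), (2,8), (3,5), (4,1), (4,2), (4,7), (5,7), (5,8), (6,5), (7,2), (8,1).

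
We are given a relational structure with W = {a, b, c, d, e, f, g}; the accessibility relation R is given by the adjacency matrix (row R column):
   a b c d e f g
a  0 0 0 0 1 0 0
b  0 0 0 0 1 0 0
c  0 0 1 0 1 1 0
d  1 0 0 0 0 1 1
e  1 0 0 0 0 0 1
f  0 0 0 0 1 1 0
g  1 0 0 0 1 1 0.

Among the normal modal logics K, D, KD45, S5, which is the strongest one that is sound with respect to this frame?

Serial (axiom D): yes — every world has a successor (e.g. a R e).
Euclidean (axiom 5): no — c R e and c R f, but not e R f.
Transitive (axiom 4): no — a R e and e R g, but not a R g.
Reflexive (axiom T): no — a is not related to itself.
So F validates K, D; KD45 would additionally require R to be Euclidean and transitive. The strongest is D.

D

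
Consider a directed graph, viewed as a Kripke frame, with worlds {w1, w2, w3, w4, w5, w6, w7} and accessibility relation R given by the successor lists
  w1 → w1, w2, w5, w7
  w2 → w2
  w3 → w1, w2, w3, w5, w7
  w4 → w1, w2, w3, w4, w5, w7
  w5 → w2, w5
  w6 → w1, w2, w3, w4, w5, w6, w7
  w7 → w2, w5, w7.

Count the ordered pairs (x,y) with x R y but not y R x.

21

Enumerating: (w1,w2), (w1,w5), (w1,w7), (w3,w1), (w3,w2), (w3,w5), (w3,w7), (w4,w1), (w4,w2), (w4,w3), (w4,w5), (w4,w7), … and 9 more.
Total: 21.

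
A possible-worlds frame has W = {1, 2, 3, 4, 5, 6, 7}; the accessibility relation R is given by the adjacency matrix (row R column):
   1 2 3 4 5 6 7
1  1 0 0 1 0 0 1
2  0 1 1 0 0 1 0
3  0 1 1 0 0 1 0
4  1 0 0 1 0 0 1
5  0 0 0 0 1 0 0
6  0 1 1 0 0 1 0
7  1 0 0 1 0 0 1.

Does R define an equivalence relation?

Yes

Reflexive: yes — every world is R-related to itself.
Symmetric: yes — every pair in R has its reverse in R.
Transitive: yes — every two-step R-path is closed by a direct edge.
So R is an equivalence relation.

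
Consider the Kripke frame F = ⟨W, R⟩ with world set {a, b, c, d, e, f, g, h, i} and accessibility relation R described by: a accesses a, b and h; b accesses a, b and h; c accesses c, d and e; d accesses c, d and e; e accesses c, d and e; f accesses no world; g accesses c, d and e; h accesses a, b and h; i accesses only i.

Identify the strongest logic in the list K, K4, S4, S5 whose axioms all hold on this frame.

Transitive (axiom 4): yes — every two-step R-path is closed by a direct edge.
Reflexive (axiom T): no — f is not related to itself.
Euclidean (axiom 5): yes — any two successors of a common world are R-related.
So F validates K, K4; S4 would additionally require R to be reflexive. The strongest is K4.

K4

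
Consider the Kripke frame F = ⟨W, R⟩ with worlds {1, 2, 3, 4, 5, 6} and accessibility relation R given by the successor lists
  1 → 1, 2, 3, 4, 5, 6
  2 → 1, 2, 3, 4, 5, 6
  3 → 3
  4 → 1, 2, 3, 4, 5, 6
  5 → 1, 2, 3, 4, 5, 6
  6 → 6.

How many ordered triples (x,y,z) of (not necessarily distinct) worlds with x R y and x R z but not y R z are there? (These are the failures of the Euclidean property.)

Enumerating: (1,3,1), (1,3,2), (1,3,4), (1,3,5), (1,3,6), (1,6,1), (1,6,2), (1,6,3), (1,6,4), (1,6,5), (2,3,1), (2,3,2), … and 28 more.
Total: 40.

40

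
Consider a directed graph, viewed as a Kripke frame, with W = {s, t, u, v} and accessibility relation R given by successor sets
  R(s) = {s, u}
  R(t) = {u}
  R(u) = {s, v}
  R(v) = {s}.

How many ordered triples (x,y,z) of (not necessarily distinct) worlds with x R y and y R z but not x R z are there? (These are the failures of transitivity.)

5

Enumerating: (s,u,v), (t,u,s), (t,u,v), (u,s,u), (v,s,u).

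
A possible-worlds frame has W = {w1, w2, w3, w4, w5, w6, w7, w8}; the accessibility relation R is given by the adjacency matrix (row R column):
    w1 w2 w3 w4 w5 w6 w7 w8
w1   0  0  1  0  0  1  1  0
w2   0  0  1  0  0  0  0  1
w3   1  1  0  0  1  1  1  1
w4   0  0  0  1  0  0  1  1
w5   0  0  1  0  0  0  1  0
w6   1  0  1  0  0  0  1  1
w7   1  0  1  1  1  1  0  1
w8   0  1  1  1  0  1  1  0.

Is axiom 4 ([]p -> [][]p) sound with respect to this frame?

By correspondence theory, 4 is valid on a frame iff R is transitive.
Transitive: no — w1 R w3 and w3 R w2, but not w1 R w2.

No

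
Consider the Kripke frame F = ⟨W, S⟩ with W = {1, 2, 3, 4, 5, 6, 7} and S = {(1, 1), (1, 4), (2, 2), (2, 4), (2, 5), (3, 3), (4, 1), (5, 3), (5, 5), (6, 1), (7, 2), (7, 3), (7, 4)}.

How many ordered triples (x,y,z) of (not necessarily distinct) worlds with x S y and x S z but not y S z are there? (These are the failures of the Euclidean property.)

13

Enumerating: (1,4,4), (2,4,2), (2,4,4), (2,4,5), (2,5,2), (2,5,4), (5,3,5), (7,2,3), (7,3,2), (7,3,4), (7,4,2), (7,4,3), (7,4,4).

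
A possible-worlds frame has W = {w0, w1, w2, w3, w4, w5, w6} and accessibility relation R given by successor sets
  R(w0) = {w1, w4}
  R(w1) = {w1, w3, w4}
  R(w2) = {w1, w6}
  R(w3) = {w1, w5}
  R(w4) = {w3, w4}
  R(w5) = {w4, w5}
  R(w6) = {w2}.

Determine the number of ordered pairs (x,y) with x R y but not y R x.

Enumerating: (w0,w1), (w0,w4), (w1,w4), (w2,w1), (w3,w5), (w4,w3), (w5,w4).

7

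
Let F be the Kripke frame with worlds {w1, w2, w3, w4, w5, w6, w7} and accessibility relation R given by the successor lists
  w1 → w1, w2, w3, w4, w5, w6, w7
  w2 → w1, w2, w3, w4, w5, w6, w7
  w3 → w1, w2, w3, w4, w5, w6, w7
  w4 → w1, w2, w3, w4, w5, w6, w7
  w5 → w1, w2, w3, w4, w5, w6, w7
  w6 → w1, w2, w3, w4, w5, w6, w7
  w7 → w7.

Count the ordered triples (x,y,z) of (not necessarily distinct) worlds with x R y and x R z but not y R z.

36

Enumerating: (w1,w7,w1), (w1,w7,w2), (w1,w7,w3), (w1,w7,w4), (w1,w7,w5), (w1,w7,w6), (w2,w7,w1), (w2,w7,w2), (w2,w7,w3), (w2,w7,w4), (w2,w7,w5), (w2,w7,w6), … and 24 more.
Total: 36.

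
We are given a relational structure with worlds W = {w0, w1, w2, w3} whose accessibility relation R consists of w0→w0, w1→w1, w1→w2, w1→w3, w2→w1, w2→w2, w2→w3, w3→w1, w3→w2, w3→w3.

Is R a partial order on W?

Reflexive: yes — every world is R-related to itself.
Transitive: yes — every two-step R-path is closed by a direct edge.
Antisymmetric: no — w1 R w2 and w2 R w1 with w1 ≠ w2.
So R is not a partial order.

No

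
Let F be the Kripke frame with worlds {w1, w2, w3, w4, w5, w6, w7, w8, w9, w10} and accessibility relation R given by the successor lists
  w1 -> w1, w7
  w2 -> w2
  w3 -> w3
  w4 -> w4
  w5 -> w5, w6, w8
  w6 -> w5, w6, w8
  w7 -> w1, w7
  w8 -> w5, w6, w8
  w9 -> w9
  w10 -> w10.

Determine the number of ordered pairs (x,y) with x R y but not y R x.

R is symmetric; there are no such tuples.

0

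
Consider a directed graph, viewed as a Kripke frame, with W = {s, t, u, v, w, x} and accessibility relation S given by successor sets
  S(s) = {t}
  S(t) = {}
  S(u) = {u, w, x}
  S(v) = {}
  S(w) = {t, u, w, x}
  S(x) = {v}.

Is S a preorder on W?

Reflexive: no — s is not related to itself.
Transitive: no — u S w and w S t, but not u S t.
So S is not a preorder.

No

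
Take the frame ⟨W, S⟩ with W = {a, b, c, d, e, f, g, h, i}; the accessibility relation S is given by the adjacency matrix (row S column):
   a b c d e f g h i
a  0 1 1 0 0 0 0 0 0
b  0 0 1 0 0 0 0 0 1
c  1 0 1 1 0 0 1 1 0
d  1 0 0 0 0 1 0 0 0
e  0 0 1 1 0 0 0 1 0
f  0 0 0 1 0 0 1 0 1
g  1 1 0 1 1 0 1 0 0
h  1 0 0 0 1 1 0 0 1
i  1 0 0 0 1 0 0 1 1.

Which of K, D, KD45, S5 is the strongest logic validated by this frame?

D

Serial (axiom D): yes — every world has a successor (e.g. a S b).
Euclidean (axiom 5): no — a S c and a S b, but not c S b.
Transitive (axiom 4): no — a S b and b S i, but not a S i.
Reflexive (axiom T): no — a is not related to itself.
So F validates K, D; KD45 would additionally require S to be Euclidean and transitive. The strongest is D.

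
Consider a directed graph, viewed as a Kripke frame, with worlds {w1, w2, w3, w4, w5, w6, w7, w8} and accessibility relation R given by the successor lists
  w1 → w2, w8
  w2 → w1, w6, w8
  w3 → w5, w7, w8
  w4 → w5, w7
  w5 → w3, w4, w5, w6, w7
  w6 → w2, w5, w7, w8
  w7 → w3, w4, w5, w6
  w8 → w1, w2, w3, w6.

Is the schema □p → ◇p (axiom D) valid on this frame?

By correspondence theory, D is valid on a frame iff R is serial.
Serial: yes — every world has a successor (e.g. w1 R w2).

Yes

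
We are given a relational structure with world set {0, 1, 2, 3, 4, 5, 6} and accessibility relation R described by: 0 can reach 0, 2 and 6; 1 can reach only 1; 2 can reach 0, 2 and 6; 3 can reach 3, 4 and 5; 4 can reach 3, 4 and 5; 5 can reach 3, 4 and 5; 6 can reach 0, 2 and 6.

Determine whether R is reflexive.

Reflexive: yes — every world is R-related to itself.

Yes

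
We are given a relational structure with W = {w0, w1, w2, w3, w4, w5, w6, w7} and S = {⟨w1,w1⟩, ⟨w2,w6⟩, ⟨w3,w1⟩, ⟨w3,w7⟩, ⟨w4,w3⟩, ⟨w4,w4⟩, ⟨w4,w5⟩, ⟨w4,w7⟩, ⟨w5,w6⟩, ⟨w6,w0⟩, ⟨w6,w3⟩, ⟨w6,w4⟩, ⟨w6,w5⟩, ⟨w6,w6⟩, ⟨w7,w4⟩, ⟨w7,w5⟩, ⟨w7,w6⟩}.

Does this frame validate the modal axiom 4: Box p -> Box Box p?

No

By correspondence theory, 4 is valid on a frame iff S is transitive.
Transitive: no — w2 S w6 and w6 S w0, but not w2 S w0.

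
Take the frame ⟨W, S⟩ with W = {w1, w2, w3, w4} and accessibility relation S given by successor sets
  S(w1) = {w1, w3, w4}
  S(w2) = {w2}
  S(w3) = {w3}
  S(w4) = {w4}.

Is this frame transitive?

Transitive: yes — every two-step S-path is closed by a direct edge.

Yes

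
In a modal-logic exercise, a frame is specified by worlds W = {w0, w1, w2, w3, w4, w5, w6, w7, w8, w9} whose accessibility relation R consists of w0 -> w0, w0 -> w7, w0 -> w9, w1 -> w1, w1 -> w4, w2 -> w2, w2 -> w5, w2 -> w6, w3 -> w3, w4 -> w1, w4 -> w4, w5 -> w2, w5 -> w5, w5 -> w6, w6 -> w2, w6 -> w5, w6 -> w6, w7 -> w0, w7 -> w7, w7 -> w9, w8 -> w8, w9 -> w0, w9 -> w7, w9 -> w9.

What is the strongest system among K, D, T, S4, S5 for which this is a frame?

Serial (axiom D): yes — every world has a successor (e.g. w0 R w0).
Reflexive (axiom T): yes — every world is R-related to itself.
Transitive (axiom 4): yes — every two-step R-path is closed by a direct edge.
Euclidean (axiom 5): yes — any two successors of a common world are R-related.
So F validates K, D, T, S4, S5. The strongest is S5.

S5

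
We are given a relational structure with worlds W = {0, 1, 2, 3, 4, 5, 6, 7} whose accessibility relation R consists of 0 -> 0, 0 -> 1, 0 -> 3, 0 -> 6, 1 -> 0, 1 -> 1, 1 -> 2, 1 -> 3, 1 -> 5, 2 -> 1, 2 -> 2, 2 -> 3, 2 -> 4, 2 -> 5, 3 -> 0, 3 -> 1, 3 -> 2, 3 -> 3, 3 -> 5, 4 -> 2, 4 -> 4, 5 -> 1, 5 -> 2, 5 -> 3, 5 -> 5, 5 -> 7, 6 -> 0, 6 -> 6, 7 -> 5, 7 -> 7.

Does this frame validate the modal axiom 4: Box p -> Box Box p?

No

By correspondence theory, 4 is valid on a frame iff R is transitive.
Transitive: no — 0 R 1 and 1 R 2, but not 0 R 2.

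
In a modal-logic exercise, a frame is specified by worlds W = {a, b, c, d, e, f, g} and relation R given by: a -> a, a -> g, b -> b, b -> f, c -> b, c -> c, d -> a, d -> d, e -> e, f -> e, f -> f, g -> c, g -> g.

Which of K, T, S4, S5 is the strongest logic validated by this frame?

Reflexive (axiom T): yes — every world is R-related to itself.
Transitive (axiom 4): no — a R g and g R c, but not a R c.
Euclidean (axiom 5): no — a R g and a R a, but not g R a.
So F validates K, T; S4 would additionally require R to be transitive. The strongest is T.

T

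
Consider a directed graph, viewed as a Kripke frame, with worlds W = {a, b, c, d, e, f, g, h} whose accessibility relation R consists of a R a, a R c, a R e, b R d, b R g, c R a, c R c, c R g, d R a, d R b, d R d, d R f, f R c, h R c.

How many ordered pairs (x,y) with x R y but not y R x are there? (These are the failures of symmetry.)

7

Enumerating: (a,e), (b,g), (c,g), (d,a), (d,f), (f,c), (h,c).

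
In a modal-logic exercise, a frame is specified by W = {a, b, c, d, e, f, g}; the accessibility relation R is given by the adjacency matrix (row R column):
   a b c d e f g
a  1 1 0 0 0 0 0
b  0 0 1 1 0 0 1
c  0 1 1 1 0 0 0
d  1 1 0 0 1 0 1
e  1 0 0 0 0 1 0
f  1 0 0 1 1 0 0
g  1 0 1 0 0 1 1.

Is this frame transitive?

No

Transitive: no — a R b and b R c, but not a R c.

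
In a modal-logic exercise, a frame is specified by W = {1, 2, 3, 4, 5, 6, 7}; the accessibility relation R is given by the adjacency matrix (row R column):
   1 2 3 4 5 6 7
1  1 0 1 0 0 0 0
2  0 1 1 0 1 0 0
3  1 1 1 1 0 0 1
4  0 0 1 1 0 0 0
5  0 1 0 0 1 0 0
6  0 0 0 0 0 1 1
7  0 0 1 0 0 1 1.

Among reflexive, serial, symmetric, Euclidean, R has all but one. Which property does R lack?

Euclidean

Reflexive: yes — every world is R-related to itself.
Serial: yes — every world has a successor (e.g. 1 R 1).
Symmetric: yes — every pair in R has its reverse in R.
Euclidean: no — 2 R 3 and 2 R 5, but not 3 R 5.
Only Euclidean fails.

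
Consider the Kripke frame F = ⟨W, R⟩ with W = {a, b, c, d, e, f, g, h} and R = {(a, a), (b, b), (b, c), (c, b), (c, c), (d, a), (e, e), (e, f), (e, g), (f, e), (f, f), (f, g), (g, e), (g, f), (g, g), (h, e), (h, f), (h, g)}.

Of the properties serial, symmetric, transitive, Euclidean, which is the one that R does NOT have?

Serial: yes — every world has a successor (e.g. a R a).
Symmetric: no — d R a but not a R d.
Transitive: yes — every two-step R-path is closed by a direct edge.
Euclidean: yes — any two successors of a common world are R-related.
Only symmetric fails.

symmetric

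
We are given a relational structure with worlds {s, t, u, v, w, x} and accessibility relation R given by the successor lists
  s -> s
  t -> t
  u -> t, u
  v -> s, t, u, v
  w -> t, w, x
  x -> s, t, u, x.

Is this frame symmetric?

Symmetric: no — u R t but not t R u.

No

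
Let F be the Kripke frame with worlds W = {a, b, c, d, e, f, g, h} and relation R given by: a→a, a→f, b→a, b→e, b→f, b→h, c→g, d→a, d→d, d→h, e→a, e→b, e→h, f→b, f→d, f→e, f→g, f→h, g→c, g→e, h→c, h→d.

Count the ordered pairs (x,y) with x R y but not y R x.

Enumerating: (a,f), (b,a), (b,h), (d,a), (e,a), (e,h), (f,d), (f,e), (f,g), (f,h), (g,e), (h,c).

12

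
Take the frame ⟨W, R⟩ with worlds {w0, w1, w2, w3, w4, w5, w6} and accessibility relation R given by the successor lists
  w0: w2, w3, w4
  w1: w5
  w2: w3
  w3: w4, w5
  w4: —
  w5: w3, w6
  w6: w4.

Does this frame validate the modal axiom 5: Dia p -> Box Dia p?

Axiom 5 corresponds to the accessibility relation being Euclidean.
Euclidean: no — w0 R w2 and w0 R w4, but not w2 R w4.

No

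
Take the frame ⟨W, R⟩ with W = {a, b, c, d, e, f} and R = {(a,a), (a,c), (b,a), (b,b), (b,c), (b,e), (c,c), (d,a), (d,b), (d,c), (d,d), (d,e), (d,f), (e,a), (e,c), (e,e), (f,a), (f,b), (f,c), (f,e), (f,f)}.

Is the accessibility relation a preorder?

Reflexive: yes — every world is R-related to itself.
Transitive: yes — every two-step R-path is closed by a direct edge.
So R is a preorder.

Yes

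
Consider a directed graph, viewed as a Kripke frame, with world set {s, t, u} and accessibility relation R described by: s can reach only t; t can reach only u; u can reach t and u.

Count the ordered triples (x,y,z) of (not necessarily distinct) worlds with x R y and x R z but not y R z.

Enumerating: (s,t,t), (u,t,t).

2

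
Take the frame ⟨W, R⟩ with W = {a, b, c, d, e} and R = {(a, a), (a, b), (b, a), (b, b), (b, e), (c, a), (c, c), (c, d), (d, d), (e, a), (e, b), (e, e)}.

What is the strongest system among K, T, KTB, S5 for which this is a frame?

T

Reflexive (axiom T): yes — every world is R-related to itself.
Symmetric (axiom B): no — c R a but not a R c.
Euclidean (axiom 5): no — b R a and b R e, but not a R e.
So F validates K, T; KTB would additionally require R to be symmetric. The strongest is T.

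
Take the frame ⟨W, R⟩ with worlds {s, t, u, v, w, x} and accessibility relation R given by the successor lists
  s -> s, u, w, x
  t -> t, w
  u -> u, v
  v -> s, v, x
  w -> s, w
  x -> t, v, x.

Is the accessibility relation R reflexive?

Yes

Reflexive: yes — every world is R-related to itself.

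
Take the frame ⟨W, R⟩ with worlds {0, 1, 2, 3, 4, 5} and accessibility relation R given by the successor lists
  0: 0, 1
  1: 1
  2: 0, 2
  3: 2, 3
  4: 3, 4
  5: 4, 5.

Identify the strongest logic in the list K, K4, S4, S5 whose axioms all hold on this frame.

K

Transitive (axiom 4): no — 2 R 0 and 0 R 1, but not 2 R 1.
Reflexive (axiom T): yes — every world is R-related to itself.
Euclidean (axiom 5): no — 0 R 1 and 0 R 0, but not 1 R 0.
So F validates K; K4 would additionally require R to be transitive. The strongest is K.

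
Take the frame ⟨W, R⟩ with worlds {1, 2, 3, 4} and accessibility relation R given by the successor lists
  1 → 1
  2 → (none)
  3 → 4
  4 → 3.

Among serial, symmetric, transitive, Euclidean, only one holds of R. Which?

Serial: no — 2 has no R-successor.
Symmetric: yes — every pair in R has its reverse in R.
Transitive: no — 3 R 4 and 4 R 3, but not 3 R 3.
Euclidean: no — 3 R 4 and 3 R 4, but not 4 R 4.
Only symmetric holds.

symmetric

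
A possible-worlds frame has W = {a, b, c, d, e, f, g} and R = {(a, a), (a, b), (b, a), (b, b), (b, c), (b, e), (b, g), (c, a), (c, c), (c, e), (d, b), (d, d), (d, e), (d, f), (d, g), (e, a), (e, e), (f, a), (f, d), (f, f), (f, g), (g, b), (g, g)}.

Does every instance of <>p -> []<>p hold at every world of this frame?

No

Axiom 5 corresponds to the accessibility relation being Euclidean.
Euclidean: no — b R a and b R c, but not a R c.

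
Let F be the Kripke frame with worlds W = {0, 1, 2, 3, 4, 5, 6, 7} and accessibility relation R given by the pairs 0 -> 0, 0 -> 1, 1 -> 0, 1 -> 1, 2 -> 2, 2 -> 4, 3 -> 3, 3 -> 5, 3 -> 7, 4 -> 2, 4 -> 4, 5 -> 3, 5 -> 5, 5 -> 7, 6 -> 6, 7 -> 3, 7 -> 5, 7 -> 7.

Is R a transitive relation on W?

Transitive: yes — every two-step R-path is closed by a direct edge.

Yes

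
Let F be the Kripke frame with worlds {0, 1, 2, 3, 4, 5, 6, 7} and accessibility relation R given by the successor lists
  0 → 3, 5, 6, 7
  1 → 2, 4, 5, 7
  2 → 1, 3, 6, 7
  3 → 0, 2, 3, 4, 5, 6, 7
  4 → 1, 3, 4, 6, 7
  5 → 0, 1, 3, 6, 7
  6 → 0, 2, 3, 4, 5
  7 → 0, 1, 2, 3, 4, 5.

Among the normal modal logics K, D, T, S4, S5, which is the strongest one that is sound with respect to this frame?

Serial (axiom D): yes — every world has a successor (e.g. 0 R 3).
Reflexive (axiom T): no — 0 is not related to itself.
Transitive (axiom 4): no — 0 R 3 and 3 R 2, but not 0 R 2.
Euclidean (axiom 5): no — 0 R 6 and 0 R 7, but not 6 R 7.
So F validates K, D; T would additionally require R to be reflexive. The strongest is D.

D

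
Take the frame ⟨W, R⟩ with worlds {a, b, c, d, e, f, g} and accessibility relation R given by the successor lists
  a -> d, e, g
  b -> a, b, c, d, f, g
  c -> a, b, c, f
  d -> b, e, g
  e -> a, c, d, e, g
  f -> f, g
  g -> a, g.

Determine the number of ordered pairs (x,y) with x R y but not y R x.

10

Enumerating: (a,d), (b,a), (b,f), (b,g), (c,a), (c,f), (d,g), (e,c), (e,g), (f,g).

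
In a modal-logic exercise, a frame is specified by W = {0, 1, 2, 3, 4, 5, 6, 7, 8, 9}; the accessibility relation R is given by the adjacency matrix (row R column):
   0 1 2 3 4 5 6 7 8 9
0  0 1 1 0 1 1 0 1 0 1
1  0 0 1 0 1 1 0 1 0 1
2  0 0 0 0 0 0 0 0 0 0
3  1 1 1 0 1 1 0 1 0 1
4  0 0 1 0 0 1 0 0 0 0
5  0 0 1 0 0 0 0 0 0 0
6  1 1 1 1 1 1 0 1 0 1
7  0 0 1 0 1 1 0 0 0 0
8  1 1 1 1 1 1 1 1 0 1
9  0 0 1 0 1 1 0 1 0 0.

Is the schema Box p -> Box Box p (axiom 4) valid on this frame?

Yes

By correspondence theory, 4 is valid on a frame iff R is transitive.
Transitive: yes — every two-step R-path is closed by a direct edge.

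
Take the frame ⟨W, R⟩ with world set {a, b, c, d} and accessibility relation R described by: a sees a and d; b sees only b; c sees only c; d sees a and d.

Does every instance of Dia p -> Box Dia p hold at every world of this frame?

Yes

Axiom 5 corresponds to the accessibility relation being Euclidean.
Euclidean: yes — any two successors of a common world are R-related.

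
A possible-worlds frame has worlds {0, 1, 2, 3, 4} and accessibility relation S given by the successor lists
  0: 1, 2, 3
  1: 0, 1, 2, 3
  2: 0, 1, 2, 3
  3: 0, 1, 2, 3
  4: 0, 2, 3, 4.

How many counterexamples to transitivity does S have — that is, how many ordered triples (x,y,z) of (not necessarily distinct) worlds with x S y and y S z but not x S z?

Enumerating: (0,1,0), (0,2,0), (0,3,0), (4,0,1), (4,2,1), (4,3,1).

6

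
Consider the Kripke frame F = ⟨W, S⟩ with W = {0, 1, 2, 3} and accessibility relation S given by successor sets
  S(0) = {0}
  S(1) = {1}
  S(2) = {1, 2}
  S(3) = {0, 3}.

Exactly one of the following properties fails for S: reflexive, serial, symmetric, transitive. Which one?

symmetric

Reflexive: yes — every world is S-related to itself.
Serial: yes — every world has a successor (e.g. 0 S 0).
Symmetric: no — 2 S 1 but not 1 S 2.
Transitive: yes — every two-step S-path is closed by a direct edge.
Only symmetric fails.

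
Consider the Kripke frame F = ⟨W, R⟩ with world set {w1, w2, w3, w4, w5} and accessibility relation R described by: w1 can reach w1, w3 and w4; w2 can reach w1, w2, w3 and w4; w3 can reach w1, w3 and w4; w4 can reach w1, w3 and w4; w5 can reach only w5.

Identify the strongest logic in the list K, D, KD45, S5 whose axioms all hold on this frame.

Serial (axiom D): yes — every world has a successor (e.g. w1 R w1).
Euclidean (axiom 5): no — w2 R w1 and w2 R w2, but not w1 R w2.
Transitive (axiom 4): yes — every two-step R-path is closed by a direct edge.
Reflexive (axiom T): yes — every world is R-related to itself.
So F validates K, D; KD45 would additionally require R to be Euclidean. The strongest is D.

D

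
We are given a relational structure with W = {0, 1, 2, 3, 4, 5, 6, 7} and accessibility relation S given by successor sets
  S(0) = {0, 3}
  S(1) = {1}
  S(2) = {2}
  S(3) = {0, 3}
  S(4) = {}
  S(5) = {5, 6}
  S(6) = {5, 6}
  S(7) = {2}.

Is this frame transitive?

Yes

Transitive: yes — every two-step S-path is closed by a direct edge.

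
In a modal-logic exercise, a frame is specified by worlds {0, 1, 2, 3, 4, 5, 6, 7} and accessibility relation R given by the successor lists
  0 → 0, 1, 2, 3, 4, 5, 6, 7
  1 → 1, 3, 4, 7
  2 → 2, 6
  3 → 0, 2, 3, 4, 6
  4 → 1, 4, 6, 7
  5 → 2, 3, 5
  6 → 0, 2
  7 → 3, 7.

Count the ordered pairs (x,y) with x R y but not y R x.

15

Enumerating: (0,1), (0,2), (0,4), (0,5), (0,7), (1,3), (1,7), (3,2), (3,4), (3,6), (4,6), (4,7), (5,2), (5,3), (7,3).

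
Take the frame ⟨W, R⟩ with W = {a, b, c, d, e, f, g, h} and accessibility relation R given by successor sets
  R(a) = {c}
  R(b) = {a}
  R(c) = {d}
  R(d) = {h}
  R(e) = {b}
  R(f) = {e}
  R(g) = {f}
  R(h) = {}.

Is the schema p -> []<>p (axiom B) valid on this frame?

No

By correspondence theory, B is valid on a frame iff R is symmetric.
Symmetric: no — a R c but not c R a.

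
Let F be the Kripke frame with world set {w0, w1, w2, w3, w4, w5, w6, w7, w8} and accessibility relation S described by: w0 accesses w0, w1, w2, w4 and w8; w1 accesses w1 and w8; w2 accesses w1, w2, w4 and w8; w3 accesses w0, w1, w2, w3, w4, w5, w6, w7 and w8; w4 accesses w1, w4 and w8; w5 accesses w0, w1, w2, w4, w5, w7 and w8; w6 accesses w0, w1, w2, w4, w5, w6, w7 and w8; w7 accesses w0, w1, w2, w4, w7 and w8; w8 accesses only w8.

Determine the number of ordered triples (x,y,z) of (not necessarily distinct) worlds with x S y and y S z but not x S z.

0

S is transitive; there are no such tuples.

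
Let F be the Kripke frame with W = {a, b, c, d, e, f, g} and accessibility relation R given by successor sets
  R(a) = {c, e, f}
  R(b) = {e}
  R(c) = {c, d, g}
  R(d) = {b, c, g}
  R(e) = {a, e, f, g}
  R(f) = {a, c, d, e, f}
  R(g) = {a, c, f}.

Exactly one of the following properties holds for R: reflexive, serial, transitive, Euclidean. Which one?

Reflexive: no — a is not related to itself.
Serial: yes — every world has a successor (e.g. a R c).
Transitive: no — a R c and c R d, but not a R d.
Euclidean: no — a R c and a R e, but not c R e.
Only serial holds.

serial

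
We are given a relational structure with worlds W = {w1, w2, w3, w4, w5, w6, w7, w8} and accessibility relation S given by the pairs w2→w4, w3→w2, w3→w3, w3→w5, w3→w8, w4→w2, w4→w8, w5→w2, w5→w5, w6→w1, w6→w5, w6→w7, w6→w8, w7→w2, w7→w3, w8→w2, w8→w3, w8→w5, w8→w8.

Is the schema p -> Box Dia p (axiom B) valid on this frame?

No

Axiom B corresponds to the accessibility relation being symmetric.
Symmetric: no — w3 S w2 but not w2 S w3.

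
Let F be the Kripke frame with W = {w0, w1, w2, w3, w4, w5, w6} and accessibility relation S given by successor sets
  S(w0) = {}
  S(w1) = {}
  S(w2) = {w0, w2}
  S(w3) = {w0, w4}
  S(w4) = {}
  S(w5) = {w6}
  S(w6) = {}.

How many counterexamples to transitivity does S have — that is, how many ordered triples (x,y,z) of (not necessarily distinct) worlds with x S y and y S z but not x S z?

S is transitive; there are no such tuples.

0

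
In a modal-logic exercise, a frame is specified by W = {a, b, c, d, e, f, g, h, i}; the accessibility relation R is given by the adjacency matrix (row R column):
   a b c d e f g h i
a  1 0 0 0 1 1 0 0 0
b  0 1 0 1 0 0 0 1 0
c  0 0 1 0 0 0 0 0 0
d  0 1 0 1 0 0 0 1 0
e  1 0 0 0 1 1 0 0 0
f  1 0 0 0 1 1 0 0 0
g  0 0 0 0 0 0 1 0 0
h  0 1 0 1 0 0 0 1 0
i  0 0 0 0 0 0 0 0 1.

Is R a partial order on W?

Reflexive: yes — every world is R-related to itself.
Transitive: yes — every two-step R-path is closed by a direct edge.
Antisymmetric: no — a R e and e R a with a ≠ e.
So R is not a partial order.

No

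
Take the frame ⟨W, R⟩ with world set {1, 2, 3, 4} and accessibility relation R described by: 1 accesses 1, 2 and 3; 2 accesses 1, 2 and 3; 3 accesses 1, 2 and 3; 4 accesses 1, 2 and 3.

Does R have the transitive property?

Transitive: yes — every two-step R-path is closed by a direct edge.

Yes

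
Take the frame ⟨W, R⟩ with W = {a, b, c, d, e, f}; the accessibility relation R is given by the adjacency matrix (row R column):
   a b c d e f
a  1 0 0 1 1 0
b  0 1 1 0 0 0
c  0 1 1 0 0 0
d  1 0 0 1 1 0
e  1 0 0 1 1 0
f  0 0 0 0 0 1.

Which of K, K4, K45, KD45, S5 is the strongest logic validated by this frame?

S5

Transitive (axiom 4): yes — every two-step R-path is closed by a direct edge.
Euclidean (axiom 5): yes — any two successors of a common world are R-related.
Serial (axiom D): yes — every world has a successor (e.g. a R a).
Reflexive (axiom T): yes — every world is R-related to itself.
So F validates K, K4, K45, KD45, S5. The strongest is S5.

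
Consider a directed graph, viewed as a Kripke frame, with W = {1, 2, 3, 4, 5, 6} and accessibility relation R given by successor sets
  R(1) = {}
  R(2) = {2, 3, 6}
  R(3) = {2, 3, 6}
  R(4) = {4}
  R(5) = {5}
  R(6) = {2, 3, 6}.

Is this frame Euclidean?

Yes

Euclidean: yes — any two successors of a common world are R-related.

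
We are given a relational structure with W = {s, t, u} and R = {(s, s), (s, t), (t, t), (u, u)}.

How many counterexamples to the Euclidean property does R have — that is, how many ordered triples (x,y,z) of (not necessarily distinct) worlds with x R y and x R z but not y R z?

Enumerating: (s,t,s).

1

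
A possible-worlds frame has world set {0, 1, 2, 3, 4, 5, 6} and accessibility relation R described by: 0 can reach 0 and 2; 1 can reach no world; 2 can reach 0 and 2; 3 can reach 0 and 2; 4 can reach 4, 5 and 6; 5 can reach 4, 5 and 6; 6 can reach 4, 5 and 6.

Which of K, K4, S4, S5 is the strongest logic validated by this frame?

Transitive (axiom 4): yes — every two-step R-path is closed by a direct edge.
Reflexive (axiom T): no — 1 is not related to itself.
Euclidean (axiom 5): yes — any two successors of a common world are R-related.
So F validates K, K4; S4 would additionally require R to be reflexive. The strongest is K4.

K4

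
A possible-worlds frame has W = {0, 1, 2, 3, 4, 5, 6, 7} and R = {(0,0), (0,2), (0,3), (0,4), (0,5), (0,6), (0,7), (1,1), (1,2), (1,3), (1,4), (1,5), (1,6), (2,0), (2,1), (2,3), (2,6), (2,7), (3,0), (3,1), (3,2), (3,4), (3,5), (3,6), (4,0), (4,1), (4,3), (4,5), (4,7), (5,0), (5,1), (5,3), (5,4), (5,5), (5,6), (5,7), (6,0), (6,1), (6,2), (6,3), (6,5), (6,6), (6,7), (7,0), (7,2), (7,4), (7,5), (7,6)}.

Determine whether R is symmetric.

Yes

Symmetric: yes — every pair in R has its reverse in R.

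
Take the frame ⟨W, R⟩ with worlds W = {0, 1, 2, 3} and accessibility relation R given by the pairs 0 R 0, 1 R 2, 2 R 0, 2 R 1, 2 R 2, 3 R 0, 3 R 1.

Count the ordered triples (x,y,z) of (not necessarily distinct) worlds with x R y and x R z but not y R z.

7

Enumerating: (2,0,1), (2,0,2), (2,1,0), (2,1,1), (3,0,1), (3,1,0), (3,1,1).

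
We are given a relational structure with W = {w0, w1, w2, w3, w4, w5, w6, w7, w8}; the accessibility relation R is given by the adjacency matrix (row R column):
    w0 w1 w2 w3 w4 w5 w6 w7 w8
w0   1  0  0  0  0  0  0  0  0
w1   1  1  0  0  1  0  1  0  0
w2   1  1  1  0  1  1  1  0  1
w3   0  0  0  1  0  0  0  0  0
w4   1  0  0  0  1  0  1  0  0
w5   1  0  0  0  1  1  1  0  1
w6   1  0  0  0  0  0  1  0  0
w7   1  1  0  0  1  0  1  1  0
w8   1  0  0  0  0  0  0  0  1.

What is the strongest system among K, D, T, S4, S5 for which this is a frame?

S4

Serial (axiom D): yes — every world has a successor (e.g. w0 R w0).
Reflexive (axiom T): yes — every world is R-related to itself.
Transitive (axiom 4): yes — every two-step R-path is closed by a direct edge.
Euclidean (axiom 5): no — w1 R w0 and w1 R w4, but not w0 R w4.
So F validates K, D, T, S4; S5 would additionally require R to be Euclidean. The strongest is S4.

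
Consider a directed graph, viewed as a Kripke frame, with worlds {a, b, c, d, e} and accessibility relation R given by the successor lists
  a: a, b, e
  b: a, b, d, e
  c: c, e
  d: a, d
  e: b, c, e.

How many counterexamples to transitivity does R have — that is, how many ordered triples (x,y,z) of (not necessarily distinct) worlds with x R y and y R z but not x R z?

Enumerating: (a,b,d), (a,e,c), (b,e,c), (c,e,b), (d,a,b), (d,a,e), (e,b,a), (e,b,d).

8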